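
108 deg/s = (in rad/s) 1.885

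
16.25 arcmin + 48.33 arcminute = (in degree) 1.076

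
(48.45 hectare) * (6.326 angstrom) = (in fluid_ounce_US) 10.36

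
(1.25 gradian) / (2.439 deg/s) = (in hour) 0.0001281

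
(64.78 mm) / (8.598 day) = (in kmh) 3.139e-07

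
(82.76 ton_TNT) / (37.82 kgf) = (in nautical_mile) 5.041e+05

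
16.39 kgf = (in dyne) 1.607e+07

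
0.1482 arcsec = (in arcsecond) 0.1482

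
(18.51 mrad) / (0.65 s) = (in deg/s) 1.632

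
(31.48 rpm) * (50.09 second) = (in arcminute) 5.677e+05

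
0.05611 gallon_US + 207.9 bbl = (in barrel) 207.9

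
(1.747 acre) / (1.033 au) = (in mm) 4.575e-05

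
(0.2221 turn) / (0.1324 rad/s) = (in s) 10.54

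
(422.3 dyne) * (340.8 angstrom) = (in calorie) 3.44e-11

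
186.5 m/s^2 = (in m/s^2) 186.5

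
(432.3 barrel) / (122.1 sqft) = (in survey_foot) 19.88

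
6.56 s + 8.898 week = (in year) 0.1706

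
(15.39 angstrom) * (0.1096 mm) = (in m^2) 1.687e-13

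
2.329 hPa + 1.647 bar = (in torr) 1237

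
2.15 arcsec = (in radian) 1.042e-05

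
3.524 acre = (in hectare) 1.426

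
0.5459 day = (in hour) 13.1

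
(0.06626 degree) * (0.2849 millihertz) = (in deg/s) 1.888e-05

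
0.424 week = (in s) 2.564e+05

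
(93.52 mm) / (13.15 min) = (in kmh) 0.0004267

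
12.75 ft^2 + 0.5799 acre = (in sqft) 2.527e+04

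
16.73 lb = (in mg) 7.589e+06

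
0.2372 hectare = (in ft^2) 2.553e+04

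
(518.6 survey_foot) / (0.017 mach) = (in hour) 0.007585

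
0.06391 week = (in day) 0.4474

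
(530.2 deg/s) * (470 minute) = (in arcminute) 8.971e+08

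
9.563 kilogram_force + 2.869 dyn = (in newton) 93.78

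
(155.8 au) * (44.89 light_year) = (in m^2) 9.898e+30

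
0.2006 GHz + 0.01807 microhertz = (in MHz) 200.6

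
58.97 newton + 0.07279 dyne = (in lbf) 13.26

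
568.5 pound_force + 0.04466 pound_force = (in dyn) 2.529e+08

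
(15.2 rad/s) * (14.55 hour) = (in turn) 1.267e+05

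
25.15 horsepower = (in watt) 1.875e+04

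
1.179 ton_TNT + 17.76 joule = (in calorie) 1.179e+09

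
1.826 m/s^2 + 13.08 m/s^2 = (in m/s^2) 14.91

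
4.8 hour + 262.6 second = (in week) 0.02901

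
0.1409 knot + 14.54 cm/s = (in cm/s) 21.79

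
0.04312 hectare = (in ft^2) 4641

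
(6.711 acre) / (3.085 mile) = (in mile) 0.003399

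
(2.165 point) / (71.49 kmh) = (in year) 1.22e-12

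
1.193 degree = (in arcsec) 4295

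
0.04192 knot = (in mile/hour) 0.04824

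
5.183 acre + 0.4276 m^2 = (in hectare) 2.098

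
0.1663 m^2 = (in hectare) 1.663e-05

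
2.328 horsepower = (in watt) 1736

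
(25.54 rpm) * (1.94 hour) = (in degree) 1.07e+06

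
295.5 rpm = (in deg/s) 1773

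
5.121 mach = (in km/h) 6277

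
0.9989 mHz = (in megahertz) 9.989e-10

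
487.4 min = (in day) 0.3385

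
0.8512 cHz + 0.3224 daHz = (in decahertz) 0.3233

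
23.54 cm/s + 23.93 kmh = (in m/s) 6.883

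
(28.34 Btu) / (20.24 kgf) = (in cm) 1.506e+04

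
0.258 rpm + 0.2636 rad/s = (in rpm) 2.775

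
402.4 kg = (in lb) 887.1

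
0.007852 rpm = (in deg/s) 0.04711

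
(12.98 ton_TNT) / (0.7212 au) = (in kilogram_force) 0.05133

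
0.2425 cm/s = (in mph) 0.005425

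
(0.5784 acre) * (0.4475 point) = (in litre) 369.5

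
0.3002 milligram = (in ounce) 1.059e-05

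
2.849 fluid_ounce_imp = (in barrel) 0.0005092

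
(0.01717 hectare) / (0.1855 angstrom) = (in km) 9.256e+09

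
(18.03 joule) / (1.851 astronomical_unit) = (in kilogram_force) 6.64e-12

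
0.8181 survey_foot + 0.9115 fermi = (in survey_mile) 0.0001549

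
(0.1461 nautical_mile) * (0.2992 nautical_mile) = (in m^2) 1.499e+05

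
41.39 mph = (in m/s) 18.5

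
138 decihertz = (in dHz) 138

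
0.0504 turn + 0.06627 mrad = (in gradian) 20.16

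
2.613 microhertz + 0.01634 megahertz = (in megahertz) 0.01634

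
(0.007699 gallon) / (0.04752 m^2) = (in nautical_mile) 3.312e-07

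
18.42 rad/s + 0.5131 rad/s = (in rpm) 180.8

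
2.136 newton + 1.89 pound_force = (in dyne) 1.054e+06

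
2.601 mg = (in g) 0.002601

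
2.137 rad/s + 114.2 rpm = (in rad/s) 14.1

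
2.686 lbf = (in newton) 11.95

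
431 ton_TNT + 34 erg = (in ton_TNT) 431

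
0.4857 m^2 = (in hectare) 4.857e-05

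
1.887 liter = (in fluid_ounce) 63.81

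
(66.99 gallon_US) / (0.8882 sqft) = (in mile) 0.00191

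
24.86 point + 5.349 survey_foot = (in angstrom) 1.639e+10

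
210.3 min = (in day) 0.146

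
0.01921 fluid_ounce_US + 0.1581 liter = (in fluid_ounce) 5.365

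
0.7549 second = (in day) 8.737e-06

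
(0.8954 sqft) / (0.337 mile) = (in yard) 0.0001677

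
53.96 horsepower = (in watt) 4.024e+04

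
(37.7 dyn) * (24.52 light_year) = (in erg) 8.746e+20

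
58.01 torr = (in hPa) 77.34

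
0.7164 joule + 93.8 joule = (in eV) 5.899e+20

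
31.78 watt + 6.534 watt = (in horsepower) 0.05138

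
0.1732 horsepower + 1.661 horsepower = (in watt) 1368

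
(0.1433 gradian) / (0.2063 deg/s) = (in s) 0.6252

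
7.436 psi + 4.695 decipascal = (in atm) 0.506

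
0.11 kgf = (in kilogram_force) 0.11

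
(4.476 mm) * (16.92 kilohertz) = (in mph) 169.4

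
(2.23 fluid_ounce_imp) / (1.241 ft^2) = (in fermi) 5.496e+11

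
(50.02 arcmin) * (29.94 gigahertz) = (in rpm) 4.16e+09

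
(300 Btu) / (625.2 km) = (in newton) 0.5063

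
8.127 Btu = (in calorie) 2049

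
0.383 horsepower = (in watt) 285.6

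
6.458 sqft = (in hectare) 6e-05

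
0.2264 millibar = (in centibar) 0.02264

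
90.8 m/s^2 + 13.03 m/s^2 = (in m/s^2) 103.8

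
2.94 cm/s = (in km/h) 0.1058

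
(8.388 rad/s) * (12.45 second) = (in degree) 5983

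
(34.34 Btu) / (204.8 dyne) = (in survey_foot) 5.804e+07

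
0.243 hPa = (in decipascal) 243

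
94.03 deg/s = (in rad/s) 1.641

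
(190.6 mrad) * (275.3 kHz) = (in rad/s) 5.247e+04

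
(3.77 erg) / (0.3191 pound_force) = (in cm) 2.656e-05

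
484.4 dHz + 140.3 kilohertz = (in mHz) 1.403e+08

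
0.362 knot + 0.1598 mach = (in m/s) 54.6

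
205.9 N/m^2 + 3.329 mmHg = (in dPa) 6497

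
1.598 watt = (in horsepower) 0.002143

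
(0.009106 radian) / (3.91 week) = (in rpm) 3.677e-08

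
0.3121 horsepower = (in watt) 232.7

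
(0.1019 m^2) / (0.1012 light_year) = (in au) 7.114e-28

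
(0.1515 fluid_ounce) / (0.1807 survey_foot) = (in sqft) 0.0008756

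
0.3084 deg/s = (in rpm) 0.0514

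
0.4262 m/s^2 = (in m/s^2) 0.4262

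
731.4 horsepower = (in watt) 5.454e+05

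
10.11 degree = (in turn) 0.02808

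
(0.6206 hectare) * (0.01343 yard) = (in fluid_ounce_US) 2.577e+06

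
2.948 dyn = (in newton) 2.948e-05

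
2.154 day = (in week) 0.3077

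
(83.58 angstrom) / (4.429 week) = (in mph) 6.98e-15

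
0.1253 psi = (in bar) 0.008639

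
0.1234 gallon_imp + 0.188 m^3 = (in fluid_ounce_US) 6376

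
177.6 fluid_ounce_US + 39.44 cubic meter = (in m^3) 39.45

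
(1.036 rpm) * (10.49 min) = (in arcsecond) 1.408e+07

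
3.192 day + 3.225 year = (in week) 168.6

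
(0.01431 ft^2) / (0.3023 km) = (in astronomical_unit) 2.94e-17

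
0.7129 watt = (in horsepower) 0.000956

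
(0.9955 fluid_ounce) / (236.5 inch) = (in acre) 1.211e-09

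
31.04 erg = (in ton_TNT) 7.419e-16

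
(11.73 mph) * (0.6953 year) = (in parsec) 3.726e-09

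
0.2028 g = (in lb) 0.0004471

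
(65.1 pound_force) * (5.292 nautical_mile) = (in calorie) 6.783e+05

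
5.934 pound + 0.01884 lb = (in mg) 2.7e+06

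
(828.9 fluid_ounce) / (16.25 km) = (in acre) 3.728e-10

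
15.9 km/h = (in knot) 8.585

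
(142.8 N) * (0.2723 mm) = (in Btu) 3.686e-05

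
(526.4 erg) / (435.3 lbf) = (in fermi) 2.719e+07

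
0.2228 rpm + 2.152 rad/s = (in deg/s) 124.6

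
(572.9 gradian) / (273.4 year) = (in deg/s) 5.98e-08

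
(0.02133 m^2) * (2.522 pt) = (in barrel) 0.0001194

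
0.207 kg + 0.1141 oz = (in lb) 0.4635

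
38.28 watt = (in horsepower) 0.05133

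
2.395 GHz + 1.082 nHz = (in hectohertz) 2.395e+07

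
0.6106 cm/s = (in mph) 0.01366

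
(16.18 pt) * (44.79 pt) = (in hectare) 9.019e-09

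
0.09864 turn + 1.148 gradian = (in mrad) 637.8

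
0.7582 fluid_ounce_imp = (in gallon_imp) 0.004739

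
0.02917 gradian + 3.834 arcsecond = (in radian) 0.0004768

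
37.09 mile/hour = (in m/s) 16.58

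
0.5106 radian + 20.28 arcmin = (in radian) 0.5165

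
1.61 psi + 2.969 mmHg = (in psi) 1.667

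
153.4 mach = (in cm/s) 5.223e+06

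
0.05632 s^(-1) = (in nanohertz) 5.632e+07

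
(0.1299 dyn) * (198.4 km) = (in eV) 1.609e+18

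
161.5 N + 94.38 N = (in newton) 255.9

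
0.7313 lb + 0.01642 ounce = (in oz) 11.72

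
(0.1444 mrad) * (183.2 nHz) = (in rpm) 2.526e-10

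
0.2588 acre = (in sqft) 1.127e+04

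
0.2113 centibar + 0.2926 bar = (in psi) 4.274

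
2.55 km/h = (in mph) 1.584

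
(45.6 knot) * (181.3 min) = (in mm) 2.552e+08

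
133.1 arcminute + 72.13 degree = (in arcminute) 4461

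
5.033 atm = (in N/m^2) 5.1e+05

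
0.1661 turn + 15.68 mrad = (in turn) 0.1686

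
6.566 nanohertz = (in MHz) 6.566e-15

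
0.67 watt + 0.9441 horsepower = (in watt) 704.7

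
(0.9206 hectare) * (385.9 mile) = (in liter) 5.717e+12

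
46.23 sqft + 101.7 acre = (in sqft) 4.43e+06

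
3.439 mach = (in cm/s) 1.171e+05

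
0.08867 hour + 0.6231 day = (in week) 0.08954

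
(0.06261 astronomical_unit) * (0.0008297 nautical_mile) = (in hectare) 1.439e+06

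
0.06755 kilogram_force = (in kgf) 0.06755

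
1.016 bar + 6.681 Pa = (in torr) 762.1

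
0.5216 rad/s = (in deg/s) 29.89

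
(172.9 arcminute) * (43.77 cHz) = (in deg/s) 1.261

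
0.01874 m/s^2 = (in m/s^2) 0.01874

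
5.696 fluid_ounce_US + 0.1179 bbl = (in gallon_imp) 4.16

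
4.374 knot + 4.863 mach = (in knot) 3223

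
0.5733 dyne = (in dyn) 0.5733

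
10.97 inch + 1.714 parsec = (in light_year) 5.59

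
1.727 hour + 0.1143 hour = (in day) 0.07672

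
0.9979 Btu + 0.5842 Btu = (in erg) 1.669e+10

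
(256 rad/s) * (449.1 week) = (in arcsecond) 1.434e+16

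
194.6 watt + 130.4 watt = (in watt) 325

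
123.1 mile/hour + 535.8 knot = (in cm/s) 3.307e+04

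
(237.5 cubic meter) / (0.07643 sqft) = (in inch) 1.317e+06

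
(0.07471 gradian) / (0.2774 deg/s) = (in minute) 0.00404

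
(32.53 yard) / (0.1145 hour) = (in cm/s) 7.216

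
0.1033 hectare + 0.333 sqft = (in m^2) 1033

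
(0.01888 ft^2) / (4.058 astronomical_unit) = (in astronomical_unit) 1.931e-26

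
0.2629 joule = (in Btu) 0.0002492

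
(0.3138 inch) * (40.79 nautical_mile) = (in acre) 0.1488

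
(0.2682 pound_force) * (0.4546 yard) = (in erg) 4.959e+06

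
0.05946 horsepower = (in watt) 44.34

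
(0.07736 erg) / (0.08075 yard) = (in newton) 1.048e-07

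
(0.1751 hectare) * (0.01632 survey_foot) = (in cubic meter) 8.71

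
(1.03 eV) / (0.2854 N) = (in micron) 5.782e-13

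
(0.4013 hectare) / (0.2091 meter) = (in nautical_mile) 10.36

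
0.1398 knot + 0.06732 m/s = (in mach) 0.0004089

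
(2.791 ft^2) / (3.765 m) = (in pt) 195.2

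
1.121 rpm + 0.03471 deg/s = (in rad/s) 0.118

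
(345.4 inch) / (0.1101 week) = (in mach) 3.869e-07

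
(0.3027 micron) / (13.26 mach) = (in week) 1.109e-16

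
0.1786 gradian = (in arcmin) 9.644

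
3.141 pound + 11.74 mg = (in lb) 3.141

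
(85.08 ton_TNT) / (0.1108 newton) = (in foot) 1.054e+13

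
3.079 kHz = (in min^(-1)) 1.847e+05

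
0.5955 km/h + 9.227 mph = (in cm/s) 429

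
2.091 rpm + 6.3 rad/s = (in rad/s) 6.519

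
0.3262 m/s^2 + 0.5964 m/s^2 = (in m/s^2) 0.9226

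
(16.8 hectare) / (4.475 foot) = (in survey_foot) 4.041e+05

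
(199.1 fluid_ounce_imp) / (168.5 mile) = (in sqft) 2.245e-07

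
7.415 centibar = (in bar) 0.07415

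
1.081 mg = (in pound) 2.383e-06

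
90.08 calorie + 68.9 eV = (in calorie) 90.08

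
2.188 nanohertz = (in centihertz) 2.188e-07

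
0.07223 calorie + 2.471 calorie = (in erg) 1.064e+08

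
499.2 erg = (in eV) 3.116e+14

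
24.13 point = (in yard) 0.009309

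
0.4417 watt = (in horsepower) 0.0005923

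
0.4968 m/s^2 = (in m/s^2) 0.4968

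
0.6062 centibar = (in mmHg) 4.547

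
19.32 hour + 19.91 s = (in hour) 19.33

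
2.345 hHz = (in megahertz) 0.0002345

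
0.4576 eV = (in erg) 7.332e-13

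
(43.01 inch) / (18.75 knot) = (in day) 1.311e-06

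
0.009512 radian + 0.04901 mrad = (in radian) 0.009561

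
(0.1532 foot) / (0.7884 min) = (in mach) 2.899e-06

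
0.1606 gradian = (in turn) 0.0004015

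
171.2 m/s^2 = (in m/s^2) 171.2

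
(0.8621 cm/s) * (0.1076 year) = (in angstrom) 2.925e+14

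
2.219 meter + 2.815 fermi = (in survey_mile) 0.001379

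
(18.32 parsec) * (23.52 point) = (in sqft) 5.049e+16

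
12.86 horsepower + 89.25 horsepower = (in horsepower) 102.1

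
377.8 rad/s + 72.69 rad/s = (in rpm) 4302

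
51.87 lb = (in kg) 23.53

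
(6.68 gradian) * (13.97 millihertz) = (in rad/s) 0.001466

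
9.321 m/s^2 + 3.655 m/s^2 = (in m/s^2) 12.98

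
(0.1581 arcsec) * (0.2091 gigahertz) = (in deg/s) 9183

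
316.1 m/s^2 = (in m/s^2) 316.1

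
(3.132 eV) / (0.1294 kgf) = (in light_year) 4.18e-35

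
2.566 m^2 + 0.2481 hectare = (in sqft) 2.673e+04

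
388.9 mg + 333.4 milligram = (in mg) 722.3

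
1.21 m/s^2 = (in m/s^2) 1.21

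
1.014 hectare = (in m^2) 1.014e+04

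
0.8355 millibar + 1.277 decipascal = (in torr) 0.6276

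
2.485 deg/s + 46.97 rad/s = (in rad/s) 47.01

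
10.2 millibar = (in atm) 0.01007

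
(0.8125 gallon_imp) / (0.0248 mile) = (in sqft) 0.0009962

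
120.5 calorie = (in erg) 5.042e+09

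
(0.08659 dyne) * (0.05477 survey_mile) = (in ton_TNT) 1.824e-14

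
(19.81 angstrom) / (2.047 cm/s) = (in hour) 2.688e-11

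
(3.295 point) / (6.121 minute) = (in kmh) 1.139e-05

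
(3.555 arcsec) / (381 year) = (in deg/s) 8.219e-14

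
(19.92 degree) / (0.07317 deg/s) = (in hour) 0.07562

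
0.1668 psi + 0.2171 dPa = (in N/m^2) 1150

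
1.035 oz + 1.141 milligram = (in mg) 2.934e+04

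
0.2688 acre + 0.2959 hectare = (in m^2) 4047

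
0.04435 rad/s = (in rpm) 0.4235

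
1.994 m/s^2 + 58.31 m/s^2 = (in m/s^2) 60.3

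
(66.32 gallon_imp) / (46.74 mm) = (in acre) 0.001594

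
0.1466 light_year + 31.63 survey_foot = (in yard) 1.517e+15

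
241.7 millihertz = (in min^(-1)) 14.5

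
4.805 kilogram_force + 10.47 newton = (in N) 57.59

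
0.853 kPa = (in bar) 0.00853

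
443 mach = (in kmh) 5.43e+05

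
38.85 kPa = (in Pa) 3.885e+04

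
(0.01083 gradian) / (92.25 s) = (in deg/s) 0.0001057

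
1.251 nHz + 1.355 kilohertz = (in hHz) 13.55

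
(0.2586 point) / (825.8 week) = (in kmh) 6.576e-13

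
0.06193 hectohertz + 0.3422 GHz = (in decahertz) 3.422e+07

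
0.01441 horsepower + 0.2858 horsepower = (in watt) 223.9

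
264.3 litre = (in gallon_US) 69.82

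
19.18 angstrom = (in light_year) 2.027e-25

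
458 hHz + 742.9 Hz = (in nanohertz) 4.654e+13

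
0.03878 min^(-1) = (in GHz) 6.463e-13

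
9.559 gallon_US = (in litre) 36.18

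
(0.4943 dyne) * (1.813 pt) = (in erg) 0.03161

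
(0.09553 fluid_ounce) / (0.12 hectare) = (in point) 6.674e-06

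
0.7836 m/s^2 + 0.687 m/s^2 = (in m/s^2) 1.471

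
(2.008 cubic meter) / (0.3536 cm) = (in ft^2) 6113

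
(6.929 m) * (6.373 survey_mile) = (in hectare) 7.107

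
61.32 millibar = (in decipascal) 6.132e+04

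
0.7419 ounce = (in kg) 0.02103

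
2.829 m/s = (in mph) 6.328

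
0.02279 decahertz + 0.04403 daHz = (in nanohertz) 6.682e+08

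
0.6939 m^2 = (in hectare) 6.939e-05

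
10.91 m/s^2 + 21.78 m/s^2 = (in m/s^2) 32.69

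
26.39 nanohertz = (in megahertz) 2.639e-14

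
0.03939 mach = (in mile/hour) 30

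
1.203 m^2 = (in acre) 0.0002973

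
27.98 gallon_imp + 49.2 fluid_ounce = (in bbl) 0.8092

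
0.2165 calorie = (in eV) 5.654e+18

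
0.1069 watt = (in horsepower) 0.0001434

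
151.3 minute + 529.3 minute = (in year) 0.001295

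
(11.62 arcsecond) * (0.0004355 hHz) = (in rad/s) 2.453e-06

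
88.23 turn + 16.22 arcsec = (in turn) 88.23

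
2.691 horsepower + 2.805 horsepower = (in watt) 4098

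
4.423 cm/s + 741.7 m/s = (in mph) 1659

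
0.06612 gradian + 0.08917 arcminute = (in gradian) 0.06777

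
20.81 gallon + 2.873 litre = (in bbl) 0.5135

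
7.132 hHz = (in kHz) 0.7132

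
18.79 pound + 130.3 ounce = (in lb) 26.93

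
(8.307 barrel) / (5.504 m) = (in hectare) 2.4e-05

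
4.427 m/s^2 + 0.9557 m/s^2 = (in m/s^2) 5.383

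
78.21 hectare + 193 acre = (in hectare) 156.3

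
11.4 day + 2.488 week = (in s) 2.49e+06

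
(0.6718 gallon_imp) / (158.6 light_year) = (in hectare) 2.035e-25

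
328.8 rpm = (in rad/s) 34.43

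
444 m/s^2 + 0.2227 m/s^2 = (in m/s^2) 444.2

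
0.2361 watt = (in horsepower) 0.0003166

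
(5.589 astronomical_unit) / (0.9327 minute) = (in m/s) 1.494e+10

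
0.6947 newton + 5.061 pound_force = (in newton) 23.21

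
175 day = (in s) 1.512e+07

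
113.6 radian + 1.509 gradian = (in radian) 113.6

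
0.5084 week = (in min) 5125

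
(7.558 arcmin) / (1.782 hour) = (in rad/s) 3.427e-07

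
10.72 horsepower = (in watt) 7994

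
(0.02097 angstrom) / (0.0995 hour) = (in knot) 1.138e-14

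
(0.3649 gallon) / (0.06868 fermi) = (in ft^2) 2.165e+14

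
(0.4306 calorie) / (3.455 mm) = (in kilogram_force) 53.17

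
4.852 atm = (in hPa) 4916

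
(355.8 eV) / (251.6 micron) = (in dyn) 2.266e-08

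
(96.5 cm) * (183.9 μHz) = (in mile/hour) 0.000397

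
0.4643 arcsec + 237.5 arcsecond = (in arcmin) 3.966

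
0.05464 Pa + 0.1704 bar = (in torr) 127.8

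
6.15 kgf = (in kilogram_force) 6.15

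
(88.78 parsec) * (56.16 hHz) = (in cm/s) 1.538e+24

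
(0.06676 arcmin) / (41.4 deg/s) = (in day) 3.111e-10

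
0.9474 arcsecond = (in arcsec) 0.9474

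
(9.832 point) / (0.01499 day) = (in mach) 7.865e-09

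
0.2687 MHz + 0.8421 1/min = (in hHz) 2687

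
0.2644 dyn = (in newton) 2.644e-06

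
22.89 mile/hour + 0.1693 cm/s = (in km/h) 36.84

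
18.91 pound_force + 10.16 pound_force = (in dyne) 1.293e+07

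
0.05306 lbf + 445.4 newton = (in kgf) 45.44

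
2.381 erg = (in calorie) 5.691e-08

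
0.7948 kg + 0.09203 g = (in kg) 0.7949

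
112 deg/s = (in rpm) 18.67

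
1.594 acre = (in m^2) 6451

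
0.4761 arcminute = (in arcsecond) 28.57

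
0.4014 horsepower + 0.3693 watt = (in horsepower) 0.4019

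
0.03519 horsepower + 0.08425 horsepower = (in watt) 89.07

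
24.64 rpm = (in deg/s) 147.8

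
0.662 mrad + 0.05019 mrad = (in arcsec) 146.9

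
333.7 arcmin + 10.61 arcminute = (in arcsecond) 2.066e+04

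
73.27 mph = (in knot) 63.67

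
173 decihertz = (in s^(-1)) 17.3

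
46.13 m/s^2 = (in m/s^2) 46.13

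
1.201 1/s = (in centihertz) 120.1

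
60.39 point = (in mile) 1.324e-05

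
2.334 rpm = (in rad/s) 0.2444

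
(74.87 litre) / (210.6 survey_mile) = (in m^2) 2.209e-07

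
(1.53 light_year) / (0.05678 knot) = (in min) 8.259e+15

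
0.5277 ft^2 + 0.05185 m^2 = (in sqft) 1.086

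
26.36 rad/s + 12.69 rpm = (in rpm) 264.4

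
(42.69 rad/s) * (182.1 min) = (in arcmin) 1.603e+09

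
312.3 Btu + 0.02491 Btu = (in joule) 3.295e+05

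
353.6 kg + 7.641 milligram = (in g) 3.536e+05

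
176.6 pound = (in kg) 80.1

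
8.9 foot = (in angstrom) 2.713e+10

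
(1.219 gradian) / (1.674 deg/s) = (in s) 0.6554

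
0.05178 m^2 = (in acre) 1.28e-05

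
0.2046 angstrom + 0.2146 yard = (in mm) 196.2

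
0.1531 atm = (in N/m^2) 1.551e+04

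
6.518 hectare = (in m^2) 6.518e+04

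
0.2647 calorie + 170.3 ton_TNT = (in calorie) 1.703e+11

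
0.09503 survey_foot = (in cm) 2.897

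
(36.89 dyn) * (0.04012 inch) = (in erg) 3.759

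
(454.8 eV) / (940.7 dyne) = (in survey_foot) 2.541e-14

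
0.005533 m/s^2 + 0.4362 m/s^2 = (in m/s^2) 0.4417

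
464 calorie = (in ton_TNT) 4.64e-07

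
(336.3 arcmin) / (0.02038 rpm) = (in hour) 0.01273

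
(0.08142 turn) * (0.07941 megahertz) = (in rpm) 3.879e+05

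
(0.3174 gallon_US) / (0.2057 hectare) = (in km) 5.841e-10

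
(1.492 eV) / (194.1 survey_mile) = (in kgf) 7.803e-26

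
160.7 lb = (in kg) 72.89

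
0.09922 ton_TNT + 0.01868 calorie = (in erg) 4.151e+15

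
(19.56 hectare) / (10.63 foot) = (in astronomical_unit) 4.035e-07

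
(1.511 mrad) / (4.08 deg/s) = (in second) 0.02122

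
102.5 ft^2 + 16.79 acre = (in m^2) 6.796e+04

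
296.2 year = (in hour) 2.595e+06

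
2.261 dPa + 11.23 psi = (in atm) 0.7642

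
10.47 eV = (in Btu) 1.59e-21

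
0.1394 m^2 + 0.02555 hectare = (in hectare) 0.02556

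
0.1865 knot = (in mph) 0.2146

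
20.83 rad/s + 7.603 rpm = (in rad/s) 21.63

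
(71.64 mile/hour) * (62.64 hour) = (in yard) 7.898e+06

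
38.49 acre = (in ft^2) 1.677e+06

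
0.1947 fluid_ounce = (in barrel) 3.622e-05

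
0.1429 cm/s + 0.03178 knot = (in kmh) 0.064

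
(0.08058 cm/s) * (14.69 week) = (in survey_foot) 2.349e+04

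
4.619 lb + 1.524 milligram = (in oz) 73.9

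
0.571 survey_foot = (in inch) 6.852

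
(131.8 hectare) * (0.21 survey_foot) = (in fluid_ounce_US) 2.853e+09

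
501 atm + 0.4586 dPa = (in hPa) 5.076e+05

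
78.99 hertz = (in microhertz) 7.899e+07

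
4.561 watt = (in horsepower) 0.006116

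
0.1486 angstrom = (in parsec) 4.816e-28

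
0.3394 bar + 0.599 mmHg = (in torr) 255.2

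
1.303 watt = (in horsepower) 0.001747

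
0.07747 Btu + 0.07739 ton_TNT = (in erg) 3.238e+15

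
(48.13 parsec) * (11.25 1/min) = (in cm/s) 2.785e+19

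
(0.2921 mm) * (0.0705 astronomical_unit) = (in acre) 761.3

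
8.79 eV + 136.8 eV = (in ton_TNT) 5.575e-27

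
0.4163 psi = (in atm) 0.02833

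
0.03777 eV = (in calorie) 1.446e-21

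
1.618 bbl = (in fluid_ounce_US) 8698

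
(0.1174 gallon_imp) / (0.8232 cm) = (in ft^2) 0.6979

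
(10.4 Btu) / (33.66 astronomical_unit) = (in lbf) 4.899e-10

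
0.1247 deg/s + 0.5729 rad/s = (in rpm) 5.492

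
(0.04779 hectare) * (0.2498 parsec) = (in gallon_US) 9.731e+20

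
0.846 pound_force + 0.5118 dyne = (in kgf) 0.3837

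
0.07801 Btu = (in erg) 8.23e+08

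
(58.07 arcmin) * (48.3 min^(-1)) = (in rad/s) 0.0136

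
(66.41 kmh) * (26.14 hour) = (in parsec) 5.626e-11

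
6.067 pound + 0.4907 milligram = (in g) 2752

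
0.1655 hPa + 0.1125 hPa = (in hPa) 0.278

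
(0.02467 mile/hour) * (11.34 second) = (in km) 0.0001251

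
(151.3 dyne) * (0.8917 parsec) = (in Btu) 3.946e+10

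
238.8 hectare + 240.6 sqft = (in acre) 590.1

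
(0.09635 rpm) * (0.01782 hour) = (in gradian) 41.21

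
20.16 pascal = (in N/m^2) 20.16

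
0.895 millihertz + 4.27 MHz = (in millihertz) 4.27e+09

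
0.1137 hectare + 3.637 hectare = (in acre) 9.268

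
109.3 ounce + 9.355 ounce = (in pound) 7.416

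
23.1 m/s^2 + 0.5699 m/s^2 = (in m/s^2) 23.67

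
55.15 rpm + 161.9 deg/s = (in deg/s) 492.8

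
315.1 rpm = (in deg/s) 1891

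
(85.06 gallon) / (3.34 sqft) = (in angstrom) 1.038e+10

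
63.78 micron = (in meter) 6.378e-05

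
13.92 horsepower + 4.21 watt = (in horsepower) 13.93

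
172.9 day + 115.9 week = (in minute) 1.417e+06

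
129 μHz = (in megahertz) 1.29e-10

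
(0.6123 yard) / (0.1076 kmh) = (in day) 0.0002168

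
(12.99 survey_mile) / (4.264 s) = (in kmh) 1.765e+04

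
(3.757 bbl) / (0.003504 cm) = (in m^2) 1.705e+04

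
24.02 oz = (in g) 681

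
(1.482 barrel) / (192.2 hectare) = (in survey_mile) 7.617e-11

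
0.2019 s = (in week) 3.338e-07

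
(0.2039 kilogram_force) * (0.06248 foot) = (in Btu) 3.609e-05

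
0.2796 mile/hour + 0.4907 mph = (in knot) 0.6694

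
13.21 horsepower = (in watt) 9851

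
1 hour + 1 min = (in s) 3660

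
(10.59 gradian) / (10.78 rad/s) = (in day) 1.786e-07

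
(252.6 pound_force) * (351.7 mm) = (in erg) 3.952e+09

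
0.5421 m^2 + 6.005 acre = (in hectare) 2.43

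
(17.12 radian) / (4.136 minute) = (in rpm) 0.6588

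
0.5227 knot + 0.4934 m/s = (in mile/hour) 1.705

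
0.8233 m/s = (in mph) 1.842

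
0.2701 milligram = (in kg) 2.701e-07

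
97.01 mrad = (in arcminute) 333.5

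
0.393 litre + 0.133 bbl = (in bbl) 0.1355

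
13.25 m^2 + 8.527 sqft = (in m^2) 14.04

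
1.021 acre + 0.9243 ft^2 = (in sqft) 4.448e+04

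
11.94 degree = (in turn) 0.03317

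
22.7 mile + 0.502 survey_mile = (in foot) 1.225e+05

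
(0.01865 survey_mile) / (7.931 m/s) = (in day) 4.38e-05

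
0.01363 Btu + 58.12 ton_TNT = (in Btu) 2.305e+08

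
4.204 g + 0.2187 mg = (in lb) 0.009269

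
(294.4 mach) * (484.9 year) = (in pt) 4.345e+18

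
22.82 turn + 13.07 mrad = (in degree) 8216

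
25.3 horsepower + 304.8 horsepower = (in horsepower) 330.1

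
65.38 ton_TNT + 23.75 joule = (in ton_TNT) 65.38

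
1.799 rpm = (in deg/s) 10.79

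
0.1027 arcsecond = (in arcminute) 0.001712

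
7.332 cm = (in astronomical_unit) 4.901e-13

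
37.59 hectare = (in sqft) 4.046e+06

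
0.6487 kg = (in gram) 648.7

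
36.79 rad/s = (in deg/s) 2108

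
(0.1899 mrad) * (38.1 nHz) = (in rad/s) 7.235e-12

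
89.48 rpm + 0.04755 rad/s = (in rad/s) 9.418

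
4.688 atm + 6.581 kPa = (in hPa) 4816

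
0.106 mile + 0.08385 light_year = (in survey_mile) 4.929e+11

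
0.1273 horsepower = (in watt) 94.93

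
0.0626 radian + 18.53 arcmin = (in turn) 0.01082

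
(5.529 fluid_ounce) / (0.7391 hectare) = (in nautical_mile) 1.195e-11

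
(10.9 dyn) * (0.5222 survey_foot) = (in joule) 1.735e-05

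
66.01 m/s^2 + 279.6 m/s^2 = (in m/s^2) 345.6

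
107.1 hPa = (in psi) 1.553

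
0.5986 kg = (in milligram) 5.986e+05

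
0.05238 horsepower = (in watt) 39.06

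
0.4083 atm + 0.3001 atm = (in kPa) 71.78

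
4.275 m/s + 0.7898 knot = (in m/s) 4.681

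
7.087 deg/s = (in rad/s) 0.1237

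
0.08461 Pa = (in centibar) 8.461e-05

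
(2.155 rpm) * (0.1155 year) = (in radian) 8.22e+05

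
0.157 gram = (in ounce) 0.005538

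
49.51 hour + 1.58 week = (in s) 1.134e+06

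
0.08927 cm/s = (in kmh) 0.003214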